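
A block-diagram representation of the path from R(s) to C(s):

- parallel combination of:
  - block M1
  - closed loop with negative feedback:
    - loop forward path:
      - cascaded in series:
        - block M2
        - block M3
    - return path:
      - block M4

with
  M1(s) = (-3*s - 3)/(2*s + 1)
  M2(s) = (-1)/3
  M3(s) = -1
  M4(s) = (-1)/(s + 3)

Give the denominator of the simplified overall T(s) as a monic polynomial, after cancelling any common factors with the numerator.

First reduce the diagram to T(s).

(1) combine M2, M3 in series gives 1/3
(2) collapse the loop ((M2*M3) forward, M4 return) gives (s + 3)/(3*s + 8)
(3) add M1, [(M2*M3)/(1+(M2*M3)*M4)] (parallel) gives (-7*s^2 - 26*s - 21)/(6*s^2 + 19*s + 8)
No further cancellation is possible in the step-3 result, so that is T(s). Its denominator becomes monic after dividing by the leading coefficient 6.

Answer: s^2 + 19*s/6 + 4/3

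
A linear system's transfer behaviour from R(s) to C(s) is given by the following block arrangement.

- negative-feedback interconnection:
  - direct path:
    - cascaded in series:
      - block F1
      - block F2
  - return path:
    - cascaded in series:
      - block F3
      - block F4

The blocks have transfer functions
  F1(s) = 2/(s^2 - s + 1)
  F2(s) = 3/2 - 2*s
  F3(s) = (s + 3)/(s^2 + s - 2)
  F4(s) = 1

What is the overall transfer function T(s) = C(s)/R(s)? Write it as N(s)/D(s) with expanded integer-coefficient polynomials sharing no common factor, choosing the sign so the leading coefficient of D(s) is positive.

(1) series reduction of F1, F2; result (3 - 4*s)/(s^2 - s + 1)
(2) combine F3, F4 in series; result (s + 3)/(s^2 + s - 2)
(3) feedback reduction of (F1*F2), (F3*F4), giving the overall T(s)

Answer: (-4*s^3 - s^2 + 11*s - 6)/(s^4 - 6*s^2 - 6*s + 7)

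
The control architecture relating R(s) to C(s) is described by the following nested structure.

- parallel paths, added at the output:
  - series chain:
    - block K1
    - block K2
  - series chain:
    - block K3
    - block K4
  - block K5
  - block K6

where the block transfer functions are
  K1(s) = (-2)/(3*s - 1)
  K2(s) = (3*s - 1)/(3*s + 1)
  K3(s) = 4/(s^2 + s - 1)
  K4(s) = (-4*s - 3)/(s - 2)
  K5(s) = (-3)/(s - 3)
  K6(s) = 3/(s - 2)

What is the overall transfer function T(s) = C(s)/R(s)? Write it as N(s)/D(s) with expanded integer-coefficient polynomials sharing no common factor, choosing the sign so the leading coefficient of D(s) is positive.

First reduce the diagram to T(s).

1. multiply K1, K2 (series) = (-2)/(3*s + 1)
2. reduce the series chain K3, K4 = (-16*s - 12)/(s^3 - s^2 - 3*s + 2)
3. add (K1*K2), (K3*K4), K5, K6 (parallel): this yields T(s), and no further normalization is needed

Answer: (-2*s^4 - 49*s^3 + 80*s^2 + 128*s + 51)/(3*s^5 - 11*s^4 - 4*s^3 + 33*s^2 - 7*s - 6)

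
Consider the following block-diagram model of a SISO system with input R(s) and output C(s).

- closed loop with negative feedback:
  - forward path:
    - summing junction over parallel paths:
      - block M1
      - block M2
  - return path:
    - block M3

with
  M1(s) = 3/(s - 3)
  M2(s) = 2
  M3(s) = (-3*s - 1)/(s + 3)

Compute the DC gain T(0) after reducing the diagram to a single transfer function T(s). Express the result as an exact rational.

(1) reduce the parallel group M1, M2; result (2*s - 3)/(s - 3)
(2) feedback reduction of (M1+M2), M3; result (-2*s^2 - 3*s + 9)/(5*s^2 - 7*s + 6)
Evaluating the step-2 result (the overall T(s)) at s = 0 gives T(0) = 9/6 = 3/2.

Final answer: 3/2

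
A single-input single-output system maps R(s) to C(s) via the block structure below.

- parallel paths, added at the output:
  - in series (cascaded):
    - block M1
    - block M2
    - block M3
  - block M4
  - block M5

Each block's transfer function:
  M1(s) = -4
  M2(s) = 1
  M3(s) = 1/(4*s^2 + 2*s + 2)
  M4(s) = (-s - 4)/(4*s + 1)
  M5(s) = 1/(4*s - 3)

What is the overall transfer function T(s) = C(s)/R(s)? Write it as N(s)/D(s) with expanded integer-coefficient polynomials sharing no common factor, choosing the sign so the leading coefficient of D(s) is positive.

Step 1 - cascade M1, M2, M3; result (-2)/(2*s^2 + s + 1)
Step 2 - combine (M1*M2*M3), M4, M5 in parallel; the result is T(s) itself (integer coefficients, no common factor, positive leading denominator coefficient)

Hence the answer: (-8*s^4 - 22*s^3 - 19*s^2 + 20*s + 19)/(32*s^4 + 2*s^2 - 11*s - 3)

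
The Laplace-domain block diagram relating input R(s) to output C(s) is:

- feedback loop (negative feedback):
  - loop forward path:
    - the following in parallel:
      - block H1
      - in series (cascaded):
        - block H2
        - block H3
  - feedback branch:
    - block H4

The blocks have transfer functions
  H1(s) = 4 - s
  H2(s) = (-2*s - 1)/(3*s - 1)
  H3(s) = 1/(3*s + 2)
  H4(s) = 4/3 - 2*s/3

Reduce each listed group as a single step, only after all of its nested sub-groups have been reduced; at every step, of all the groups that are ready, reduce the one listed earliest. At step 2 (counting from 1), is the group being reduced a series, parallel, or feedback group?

Answer: parallel

Working:
1. series reduction of H2, H3
2. parallel reduction of H1, (H2*H3)
3. collapse the loop ((H1+(H2*H3)) forward, H4 return)
So the answer for step 2 is parallel.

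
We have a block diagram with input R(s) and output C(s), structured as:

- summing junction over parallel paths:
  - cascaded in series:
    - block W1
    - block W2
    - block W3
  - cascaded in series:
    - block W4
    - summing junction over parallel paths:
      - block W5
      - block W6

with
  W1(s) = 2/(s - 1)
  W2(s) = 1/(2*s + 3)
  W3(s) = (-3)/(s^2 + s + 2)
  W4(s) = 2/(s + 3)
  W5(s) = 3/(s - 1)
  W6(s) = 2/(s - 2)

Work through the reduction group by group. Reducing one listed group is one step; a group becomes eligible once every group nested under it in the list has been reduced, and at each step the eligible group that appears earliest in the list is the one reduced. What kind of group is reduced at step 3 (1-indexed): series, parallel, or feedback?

Step 1 - series reduction of W1, W2, W3
Step 2 - add W5, W6 (parallel)
Step 3 - cascade W4, (W5+W6)
Step 4 - parallel reduction of (W1*W2*W3), (W4*(W5+W6))
So the answer for step 3 is series.

Therefore the answer is series.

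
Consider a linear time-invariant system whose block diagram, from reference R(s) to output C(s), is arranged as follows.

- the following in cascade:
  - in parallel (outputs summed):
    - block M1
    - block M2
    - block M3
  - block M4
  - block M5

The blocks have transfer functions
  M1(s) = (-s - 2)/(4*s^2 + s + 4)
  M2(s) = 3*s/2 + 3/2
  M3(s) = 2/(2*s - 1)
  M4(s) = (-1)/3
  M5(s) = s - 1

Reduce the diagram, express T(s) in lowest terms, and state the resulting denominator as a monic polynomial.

(1) parallel reduction of M1, M2, M3 gives (24*s^4 + 18*s^3 + 27*s^2 + 7*s + 8)/(16*s^3 - 4*s^2 + 14*s - 8)
(2) cascade (M1+M2+M3), M4, M5 gives (-24*s^5 + 6*s^4 - 9*s^3 + 20*s^2 - s + 8)/(48*s^3 - 12*s^2 + 42*s - 24)
Step 2 gives the fully reduced T(s), with no common factor left to cancel. The denominator's leading coefficient is 48, so divide each of its coefficients by 48 to get the monic form.

Therefore the answer is s^3 - s^2/4 + 7*s/8 - 1/2.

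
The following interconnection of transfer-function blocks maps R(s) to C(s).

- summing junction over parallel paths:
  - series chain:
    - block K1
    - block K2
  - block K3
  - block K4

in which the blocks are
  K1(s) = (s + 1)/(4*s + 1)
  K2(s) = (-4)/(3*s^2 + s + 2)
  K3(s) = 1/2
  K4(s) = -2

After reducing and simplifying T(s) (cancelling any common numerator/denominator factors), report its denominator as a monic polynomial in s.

Answer: s^3 + 7*s^2/12 + 3*s/4 + 1/6

Working:
(1) combine K1, K2 in series: (-4*s - 4)/(12*s^3 + 7*s^2 + 9*s + 2)
(2) combine (K1*K2), K3, K4 in parallel: (-36*s^3 - 21*s^2 - 35*s - 14)/(24*s^3 + 14*s^2 + 18*s + 4)
T(s) is the step-2 result (common factors already cancelled). Leading coefficient of the denominator: 24. Divide through by 24 for the monic polynomial.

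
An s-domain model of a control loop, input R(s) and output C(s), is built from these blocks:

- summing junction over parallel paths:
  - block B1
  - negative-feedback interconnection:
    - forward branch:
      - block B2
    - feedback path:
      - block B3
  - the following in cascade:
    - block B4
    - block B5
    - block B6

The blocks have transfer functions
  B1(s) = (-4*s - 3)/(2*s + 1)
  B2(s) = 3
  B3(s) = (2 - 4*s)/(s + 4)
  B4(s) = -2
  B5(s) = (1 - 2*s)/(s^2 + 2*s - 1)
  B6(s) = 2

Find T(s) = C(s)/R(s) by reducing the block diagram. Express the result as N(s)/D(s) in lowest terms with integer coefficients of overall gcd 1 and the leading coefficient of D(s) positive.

[1] feedback reduction of B2, B3 -> (-3*s - 12)/(11*s - 10)
[2] combine B4, B5, B6 in series -> (8*s - 4)/(s^2 + 2*s - 1)
[3] reduce the parallel group B1, [B2/(1+B2*B3)], (B4*B5*B6) - this is the overall T(s), already in the required normalized form

Therefore the answer is (-50*s^4 + 56*s^3 - 132*s^2 + 12*s + 22)/(22*s^4 + 35*s^3 - 50*s^2 - 11*s + 10).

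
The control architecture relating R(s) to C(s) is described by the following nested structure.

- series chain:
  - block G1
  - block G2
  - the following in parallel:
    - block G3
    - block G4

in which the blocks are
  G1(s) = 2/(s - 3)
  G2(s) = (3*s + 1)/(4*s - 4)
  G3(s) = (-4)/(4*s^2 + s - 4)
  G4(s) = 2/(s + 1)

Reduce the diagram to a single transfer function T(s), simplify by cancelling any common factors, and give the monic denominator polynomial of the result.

Answer: s^5 - 11*s^4/4 - 11*s^3/4 + 23*s^2/4 + 7*s/4 - 3

Working:
Step 1 - combine G3, G4 in parallel, giving (8*s^2 - 2*s - 12)/(4*s^3 + 5*s^2 - 3*s - 4)
Step 2 - combine G1, G2, (G3+G4) in series, giving (12*s^3 + s^2 - 19*s - 6)/(4*s^5 - 11*s^4 - 11*s^3 + 23*s^2 + 7*s - 12)
The result of step 2 is T(s) in lowest terms. Its denominator has leading coefficient 4; dividing the denominator through by 4 makes it monic.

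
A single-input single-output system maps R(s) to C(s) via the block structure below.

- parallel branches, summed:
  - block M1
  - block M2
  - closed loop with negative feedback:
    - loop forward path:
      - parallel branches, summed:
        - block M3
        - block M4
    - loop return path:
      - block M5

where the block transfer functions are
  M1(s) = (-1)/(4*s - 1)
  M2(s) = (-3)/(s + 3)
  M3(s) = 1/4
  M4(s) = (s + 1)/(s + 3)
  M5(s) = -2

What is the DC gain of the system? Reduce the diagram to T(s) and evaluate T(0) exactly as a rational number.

Reducing step by step:

1. combine M3, M4 in parallel; result (5*s + 7)/(4*s + 12)
2. reduce the feedback loop with forward (M3+M4) and return M5; result (-5*s - 7)/(6*s + 2)
3. combine M1, M2, [(M3+M4)/(1+(M3+M4)*M5)] in parallel; result (-20*s^3 - 161*s^2 - 88*s + 21)/(24*s^3 + 74*s^2 + 4*s - 6)
That last expression is T(s); at s = 0 only the constant terms survive, so T(0) = 21/(-6) = -7/2.

Answer: -7/2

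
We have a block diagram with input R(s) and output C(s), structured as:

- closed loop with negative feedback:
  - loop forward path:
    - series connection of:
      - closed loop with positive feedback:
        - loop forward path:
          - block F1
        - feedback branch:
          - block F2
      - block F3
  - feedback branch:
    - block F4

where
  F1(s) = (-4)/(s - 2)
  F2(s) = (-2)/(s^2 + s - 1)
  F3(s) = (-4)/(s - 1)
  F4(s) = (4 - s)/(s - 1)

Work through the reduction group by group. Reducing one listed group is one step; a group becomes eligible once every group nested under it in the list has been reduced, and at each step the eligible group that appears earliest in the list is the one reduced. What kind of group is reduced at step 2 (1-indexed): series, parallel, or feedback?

Answer: series

Working:
Step 1. collapse the loop (F1 forward, F2 return)
Step 2. combine [F1/(1-F1*F2)], F3 in series
Step 3. feedback reduction of ([F1/(1-F1*F2)]*F3), F4
Step 2: series.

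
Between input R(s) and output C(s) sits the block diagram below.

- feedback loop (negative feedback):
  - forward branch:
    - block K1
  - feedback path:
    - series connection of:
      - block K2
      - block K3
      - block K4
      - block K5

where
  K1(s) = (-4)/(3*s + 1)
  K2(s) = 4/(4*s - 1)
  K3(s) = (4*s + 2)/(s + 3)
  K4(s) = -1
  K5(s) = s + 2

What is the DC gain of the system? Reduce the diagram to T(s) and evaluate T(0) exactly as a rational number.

Answer: 12/61

Working:
Step 1 - series reduction of K2, K3, K4, K5, giving (-16*s^2 - 40*s - 16)/(4*s^2 + 11*s - 3)
Step 2 - reduce the feedback loop with forward K1 and return (K2*K3*K4*K5), giving (-16*s^2 - 44*s + 12)/(12*s^3 + 101*s^2 + 162*s + 61)
That last expression is T(s); at s = 0 only the constant terms survive, so T(0) = 12/61.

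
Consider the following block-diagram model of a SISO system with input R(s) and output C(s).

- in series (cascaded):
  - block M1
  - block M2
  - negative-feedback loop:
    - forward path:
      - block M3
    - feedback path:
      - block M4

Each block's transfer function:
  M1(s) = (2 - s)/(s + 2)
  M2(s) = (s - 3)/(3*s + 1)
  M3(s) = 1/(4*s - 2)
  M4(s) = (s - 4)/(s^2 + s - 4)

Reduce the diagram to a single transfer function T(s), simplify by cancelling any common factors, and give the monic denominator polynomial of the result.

The answer is s^5 + 17*s^4/6 - 29*s^3/12 - 103*s^2/12 - s/2 + 2/3.

Reasoning:
1. feedback reduction of M3, M4: (s^2 + s - 4)/(4*s^3 + 2*s^2 - 17*s + 4)
2. combine M1, M2, [M3/(1+M3*M4)] in series: (-s^4 + 4*s^3 + 3*s^2 - 26*s + 24)/(12*s^5 + 34*s^4 - 29*s^3 - 103*s^2 - 6*s + 8)
T(s) is the step-2 result (common factors already cancelled). Leading coefficient of the denominator: 12. Divide through by 12 for the monic polynomial.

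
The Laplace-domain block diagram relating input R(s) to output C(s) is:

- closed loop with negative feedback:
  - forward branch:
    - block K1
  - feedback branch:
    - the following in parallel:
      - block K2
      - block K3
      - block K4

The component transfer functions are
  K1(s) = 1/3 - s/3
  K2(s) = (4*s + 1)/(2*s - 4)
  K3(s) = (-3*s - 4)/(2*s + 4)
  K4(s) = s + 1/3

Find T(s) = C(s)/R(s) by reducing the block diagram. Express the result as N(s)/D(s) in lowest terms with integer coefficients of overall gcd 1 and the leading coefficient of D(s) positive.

Reducing step by step:

[1] reduce the parallel group K2, K3, K4; result (6*s^3 + 5*s^2 + 9*s + 22)/(6*s^2 - 24)
[2] feedback reduction of K1, (K2+K3+K4), giving the overall T(s)

Answer: (6*s^3 - 6*s^2 - 24*s + 24)/(6*s^4 - s^3 - 14*s^2 + 13*s + 50)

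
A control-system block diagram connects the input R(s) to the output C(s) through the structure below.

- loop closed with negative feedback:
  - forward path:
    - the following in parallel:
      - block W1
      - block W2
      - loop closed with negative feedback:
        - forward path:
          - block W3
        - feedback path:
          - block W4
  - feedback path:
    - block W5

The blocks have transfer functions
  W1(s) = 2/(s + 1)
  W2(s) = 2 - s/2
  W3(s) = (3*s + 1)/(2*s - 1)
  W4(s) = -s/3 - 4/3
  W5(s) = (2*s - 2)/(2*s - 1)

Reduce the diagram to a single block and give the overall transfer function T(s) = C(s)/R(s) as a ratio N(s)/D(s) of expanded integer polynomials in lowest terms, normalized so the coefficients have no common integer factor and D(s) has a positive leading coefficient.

Answer: (6*s^5 - 7*s^4 - 38*s^3 - 86*s^2 - 47*s + 50)/(6*s^5 - 22*s^4 - 70*s^3 - 102*s^2 + 6*s + 114)

Working:
Step 1: apply the feedback formula to W3, W4 -> (-9*s - 3)/(3*s^2 + 7*s + 7)
Step 2: combine W1, W2, [W3/(1+W3*W4)] in parallel -> (-3*s^4 + 2*s^3 + 20*s^2 + 53*s + 50)/(6*s^3 + 20*s^2 + 28*s + 14)
Step 3: close the feedback loop around (W1+W2+[W3/(1+W3*W4)]), W5 - this is the overall T(s), already in the required normalized form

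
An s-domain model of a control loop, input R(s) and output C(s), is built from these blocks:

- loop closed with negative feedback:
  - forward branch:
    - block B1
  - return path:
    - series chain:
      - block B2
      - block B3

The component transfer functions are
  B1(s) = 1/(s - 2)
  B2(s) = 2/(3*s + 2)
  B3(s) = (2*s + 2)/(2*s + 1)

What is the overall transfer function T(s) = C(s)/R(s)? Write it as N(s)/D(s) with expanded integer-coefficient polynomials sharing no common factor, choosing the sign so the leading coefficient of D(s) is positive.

(1) cascade B2, B3: (4*s + 4)/(6*s^2 + 7*s + 2)
(2) reduce the feedback loop with forward B1 and return (B2*B3), giving the overall T(s)

Final answer: (6*s^2 + 7*s + 2)/(6*s^3 - 5*s^2 - 8*s)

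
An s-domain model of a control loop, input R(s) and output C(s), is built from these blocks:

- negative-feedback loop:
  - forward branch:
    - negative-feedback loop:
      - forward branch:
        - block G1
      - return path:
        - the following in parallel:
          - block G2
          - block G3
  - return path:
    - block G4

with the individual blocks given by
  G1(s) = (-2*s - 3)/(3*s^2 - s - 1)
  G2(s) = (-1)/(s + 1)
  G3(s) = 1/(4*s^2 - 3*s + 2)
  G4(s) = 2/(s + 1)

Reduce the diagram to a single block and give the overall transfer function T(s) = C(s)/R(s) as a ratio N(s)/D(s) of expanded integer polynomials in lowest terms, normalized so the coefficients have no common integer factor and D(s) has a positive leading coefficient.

Step 1: sum the parallel branches G2, G3 = (-4*s^2 + 4*s - 1)/(4*s^3 + s^2 - s + 2)
Step 2: reduce the feedback loop with forward G1 and return (G2+G3) = (-8*s^4 - 14*s^3 - s^2 - s - 6)/(12*s^5 - s^4 + 10*s^2 - 11*s + 1)
Step 3: close the feedback loop around [G1/(1+G1*(G2+G3))], G4 - this is the overall T(s), already in the required normalized form

Answer: (-8*s^4 - 14*s^3 - s^2 - s - 6)/(12*s^5 - s^4 - 16*s^3 - 2*s^2 - s - 11)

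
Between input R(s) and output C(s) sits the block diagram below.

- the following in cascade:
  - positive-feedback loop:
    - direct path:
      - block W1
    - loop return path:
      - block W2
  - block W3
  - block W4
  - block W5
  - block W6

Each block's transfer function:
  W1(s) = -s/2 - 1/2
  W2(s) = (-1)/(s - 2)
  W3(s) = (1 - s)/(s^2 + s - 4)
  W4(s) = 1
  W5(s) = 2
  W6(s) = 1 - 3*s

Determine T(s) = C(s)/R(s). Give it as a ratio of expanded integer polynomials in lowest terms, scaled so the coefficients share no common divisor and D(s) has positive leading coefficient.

First reduce the diagram to T(s).

Step 1: reduce the feedback loop with forward W1 and return W2, giving (-s^2 + s + 2)/(s - 5)
Step 2: series reduction of [W1/(1-W1*W2)], W3, W4, W5, W6, giving the overall T(s)

Answer: (-6*s^4 + 14*s^3 + 2*s^2 - 14*s + 4)/(s^3 - 4*s^2 - 9*s + 20)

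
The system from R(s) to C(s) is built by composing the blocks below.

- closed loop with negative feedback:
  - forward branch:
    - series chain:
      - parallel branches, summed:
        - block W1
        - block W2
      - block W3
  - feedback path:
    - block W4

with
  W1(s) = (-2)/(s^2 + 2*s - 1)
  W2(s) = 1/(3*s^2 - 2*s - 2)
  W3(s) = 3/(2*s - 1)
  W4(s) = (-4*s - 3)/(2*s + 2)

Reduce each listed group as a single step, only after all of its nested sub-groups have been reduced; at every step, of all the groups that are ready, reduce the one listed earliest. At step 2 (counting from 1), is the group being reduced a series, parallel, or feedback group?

Step 1 - add W1, W2 (parallel)
Step 2 - cascade (W1+W2), W3
Step 3 - reduce the feedback loop with forward ((W1+W2)*W3) and return W4
So the answer for step 2 is series.

Final answer: series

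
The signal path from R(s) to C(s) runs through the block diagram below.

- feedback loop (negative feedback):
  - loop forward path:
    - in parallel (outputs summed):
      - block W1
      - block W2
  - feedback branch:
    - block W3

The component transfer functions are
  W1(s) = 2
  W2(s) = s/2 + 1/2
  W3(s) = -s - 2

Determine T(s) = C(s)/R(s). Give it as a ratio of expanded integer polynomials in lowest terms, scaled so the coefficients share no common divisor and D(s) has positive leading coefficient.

Reducing step by step:

1. sum the parallel branches W1, W2 gives s/2 + 5/2
2. reduce the feedback loop with forward (W1+W2) and return W3, giving the overall T(s)

Answer: (-s - 5)/(s^2 + 7*s + 8)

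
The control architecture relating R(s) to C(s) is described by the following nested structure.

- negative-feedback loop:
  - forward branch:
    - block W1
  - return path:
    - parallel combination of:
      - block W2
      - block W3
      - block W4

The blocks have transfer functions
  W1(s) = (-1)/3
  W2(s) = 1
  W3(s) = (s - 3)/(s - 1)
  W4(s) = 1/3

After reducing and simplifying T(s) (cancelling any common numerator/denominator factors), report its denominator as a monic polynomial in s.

The answer is s + 2.

Reasoning:
Step 1 - sum the parallel branches W2, W3, W4 = (7*s - 13)/(3*s - 3)
Step 2 - collapse the loop (W1 forward, (W2+W3+W4) return) = (3 - 3*s)/(2*s + 4)
No further cancellation is possible in the step-2 result, so that is T(s). Its denominator becomes monic after dividing by the leading coefficient 2.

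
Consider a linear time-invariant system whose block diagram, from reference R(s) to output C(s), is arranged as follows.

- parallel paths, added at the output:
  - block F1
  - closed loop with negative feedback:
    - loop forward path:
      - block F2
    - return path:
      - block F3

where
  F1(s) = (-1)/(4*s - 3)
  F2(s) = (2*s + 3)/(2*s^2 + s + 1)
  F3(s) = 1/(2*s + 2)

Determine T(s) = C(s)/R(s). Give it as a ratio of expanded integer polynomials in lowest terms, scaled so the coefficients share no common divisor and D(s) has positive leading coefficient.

Step 1. close the feedback loop around F2, F3: (4*s^2 + 10*s + 6)/(4*s^3 + 6*s^2 + 6*s + 5)
Step 2. reduce the parallel group F1, [F2/(1+F2*F3)] - this is the overall T(s), already in the required normalized form

Answer: (12*s^3 + 22*s^2 - 12*s - 23)/(16*s^4 + 12*s^3 + 6*s^2 + 2*s - 15)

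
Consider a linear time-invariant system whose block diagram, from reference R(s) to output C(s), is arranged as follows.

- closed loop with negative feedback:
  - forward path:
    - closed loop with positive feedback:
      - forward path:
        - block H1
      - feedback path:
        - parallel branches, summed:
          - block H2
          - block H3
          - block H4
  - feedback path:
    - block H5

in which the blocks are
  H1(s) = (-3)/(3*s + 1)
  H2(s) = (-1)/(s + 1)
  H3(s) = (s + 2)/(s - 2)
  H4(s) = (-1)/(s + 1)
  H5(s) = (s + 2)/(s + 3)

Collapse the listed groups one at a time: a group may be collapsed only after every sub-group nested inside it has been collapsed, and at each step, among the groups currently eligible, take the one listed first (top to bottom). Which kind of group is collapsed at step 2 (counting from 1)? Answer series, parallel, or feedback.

Reducing step by step:

Step 1 - parallel reduction of H2, H3, H4
Step 2 - feedback reduction of H1, (H2+H3+H4)
Step 3 - feedback reduction of [H1/(1-H1*(H2+H3+H4))], H5
So the answer for step 2 is feedback.

Answer: feedback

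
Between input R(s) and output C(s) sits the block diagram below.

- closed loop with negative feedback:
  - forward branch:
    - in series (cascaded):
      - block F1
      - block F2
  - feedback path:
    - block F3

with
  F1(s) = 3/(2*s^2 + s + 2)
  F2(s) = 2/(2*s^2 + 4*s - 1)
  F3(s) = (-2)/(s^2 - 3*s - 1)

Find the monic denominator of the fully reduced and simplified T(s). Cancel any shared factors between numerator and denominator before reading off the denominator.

Reducing step by step:

Step 1: multiply F1, F2 (series); result 6/(4*s^4 + 10*s^3 + 6*s^2 + 7*s - 2)
Step 2: collapse the loop ((F1*F2) forward, F3 return); result (6*s^2 - 18*s - 6)/(4*s^6 - 2*s^5 - 28*s^4 - 21*s^3 - 29*s^2 - s - 10)
No further cancellation is possible in the step-2 result, so that is T(s). Its denominator becomes monic after dividing by the leading coefficient 4.

Answer: s^6 - s^5/2 - 7*s^4 - 21*s^3/4 - 29*s^2/4 - s/4 - 5/2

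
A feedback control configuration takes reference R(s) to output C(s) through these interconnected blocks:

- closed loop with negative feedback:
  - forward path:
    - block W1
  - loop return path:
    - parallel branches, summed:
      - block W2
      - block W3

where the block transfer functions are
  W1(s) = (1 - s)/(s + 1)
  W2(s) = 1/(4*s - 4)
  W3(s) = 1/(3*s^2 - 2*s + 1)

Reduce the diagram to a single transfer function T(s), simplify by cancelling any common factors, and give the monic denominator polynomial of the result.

Reducing step by step:

Step 1 - sum the parallel branches W2, W3 = (3*s^2 + 2*s - 3)/(12*s^3 - 20*s^2 + 12*s - 4)
Step 2 - collapse the loop (W1 forward, (W2+W3) return) = (-12*s^3 + 20*s^2 - 12*s + 4)/(12*s^3 + s^2 - 6*s + 7)
Step 2 gives the fully reduced T(s), with no common factor left to cancel. The denominator's leading coefficient is 12, so divide each of its coefficients by 12 to get the monic form.

Answer: s^3 + s^2/12 - s/2 + 7/12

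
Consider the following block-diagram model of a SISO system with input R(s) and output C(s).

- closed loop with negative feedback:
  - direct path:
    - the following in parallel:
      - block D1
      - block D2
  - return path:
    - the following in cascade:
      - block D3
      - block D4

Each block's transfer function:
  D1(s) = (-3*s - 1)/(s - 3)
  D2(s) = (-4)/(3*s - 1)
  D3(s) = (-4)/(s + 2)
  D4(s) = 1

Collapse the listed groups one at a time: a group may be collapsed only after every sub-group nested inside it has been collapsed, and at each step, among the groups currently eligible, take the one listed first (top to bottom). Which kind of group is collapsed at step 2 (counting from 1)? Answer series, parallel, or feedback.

(1) sum the parallel branches D1, D2
(2) cascade D3, D4
(3) reduce the feedback loop with forward (D1+D2) and return (D3*D4)
So the answer for step 2 is series.

Final answer: series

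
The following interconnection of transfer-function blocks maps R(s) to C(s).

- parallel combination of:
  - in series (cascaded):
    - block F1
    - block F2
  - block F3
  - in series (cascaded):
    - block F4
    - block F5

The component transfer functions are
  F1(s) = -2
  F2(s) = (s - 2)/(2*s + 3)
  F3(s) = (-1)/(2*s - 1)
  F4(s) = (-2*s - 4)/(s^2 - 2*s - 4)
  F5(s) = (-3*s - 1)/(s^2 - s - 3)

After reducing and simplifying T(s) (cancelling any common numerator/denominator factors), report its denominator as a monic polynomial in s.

[1] cascade F1, F2: (4 - 2*s)/(2*s + 3)
[2] reduce the series chain F4, F5: (6*s^2 + 14*s + 4)/(s^4 - 3*s^3 - 5*s^2 + 10*s + 12)
[3] sum the parallel branches (F1*F2), F3, (F4*F5): (-4*s^6 + 20*s^5 + 13*s^4 + 21*s^3 + 121*s^2 - 96)/(4*s^6 - 8*s^5 - 35*s^4 + 29*s^3 + 103*s^2 + 18*s - 36)
T(s) is the step-3 result (common factors already cancelled). Leading coefficient of the denominator: 4. Divide through by 4 for the monic polynomial.

Final answer: s^6 - 2*s^5 - 35*s^4/4 + 29*s^3/4 + 103*s^2/4 + 9*s/2 - 9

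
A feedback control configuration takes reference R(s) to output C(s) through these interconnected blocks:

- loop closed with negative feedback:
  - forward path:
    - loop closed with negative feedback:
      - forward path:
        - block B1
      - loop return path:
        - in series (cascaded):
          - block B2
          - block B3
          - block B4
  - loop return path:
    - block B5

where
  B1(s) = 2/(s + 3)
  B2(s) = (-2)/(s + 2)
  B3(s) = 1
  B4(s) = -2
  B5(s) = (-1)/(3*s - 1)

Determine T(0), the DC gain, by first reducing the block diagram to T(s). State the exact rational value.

Reducing step by step:

(1) combine B2, B3, B4 in series: 4/(s + 2)
(2) feedback reduction of B1, (B2*B3*B4): (2*s + 4)/(s^2 + 5*s + 14)
(3) close the feedback loop around [B1/(1+B1*(B2*B3*B4))], B5: (6*s^2 + 10*s - 4)/(3*s^3 + 14*s^2 + 35*s - 18)
That last expression is T(s); at s = 0 only the constant terms survive, so T(0) = -4/(-18) = 2/9.

Answer: 2/9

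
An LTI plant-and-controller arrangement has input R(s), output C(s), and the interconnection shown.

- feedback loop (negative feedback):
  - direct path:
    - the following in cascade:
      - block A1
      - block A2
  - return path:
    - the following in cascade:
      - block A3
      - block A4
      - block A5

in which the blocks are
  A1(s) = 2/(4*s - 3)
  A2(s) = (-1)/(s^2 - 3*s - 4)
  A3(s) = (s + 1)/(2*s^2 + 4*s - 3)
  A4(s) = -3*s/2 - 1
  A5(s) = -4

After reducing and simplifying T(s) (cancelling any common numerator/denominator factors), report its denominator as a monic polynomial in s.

First reduce the diagram to T(s).

Step 1: multiply A1, A2 (series), giving (-2)/(4*s^3 - 15*s^2 - 7*s + 12)
Step 2: combine A3, A4, A5 in series, giving (6*s^2 + 10*s + 4)/(2*s^2 + 4*s - 3)
Step 3: feedback reduction of (A1*A2), (A3*A4*A5), giving (-4*s^2 - 8*s + 6)/(8*s^5 - 14*s^4 - 86*s^3 + 29*s^2 + 49*s - 44)
The result of step 3 is T(s) in lowest terms. Its denominator has leading coefficient 8; dividing the denominator through by 8 makes it monic.

Answer: s^5 - 7*s^4/4 - 43*s^3/4 + 29*s^2/8 + 49*s/8 - 11/2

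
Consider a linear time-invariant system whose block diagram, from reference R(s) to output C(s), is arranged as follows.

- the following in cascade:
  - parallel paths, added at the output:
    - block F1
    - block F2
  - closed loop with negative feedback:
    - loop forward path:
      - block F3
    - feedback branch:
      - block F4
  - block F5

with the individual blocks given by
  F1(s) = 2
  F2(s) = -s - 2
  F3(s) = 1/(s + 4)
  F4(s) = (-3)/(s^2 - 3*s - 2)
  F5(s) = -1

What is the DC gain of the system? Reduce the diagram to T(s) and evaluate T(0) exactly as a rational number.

Answer: 0

Working:
Step 1. sum the parallel branches F1, F2 gives -s
Step 2. collapse the loop (F3 forward, F4 return) gives (s^2 - 3*s - 2)/(s^3 + s^2 - 14*s - 11)
Step 3. combine (F1+F2), [F3/(1+F3*F4)], F5 in series gives (s^3 - 3*s^2 - 2*s)/(s^3 + s^2 - 14*s - 11)
Step 3 gives the overall T(s). Then T(0) = 0/(-11) = 0.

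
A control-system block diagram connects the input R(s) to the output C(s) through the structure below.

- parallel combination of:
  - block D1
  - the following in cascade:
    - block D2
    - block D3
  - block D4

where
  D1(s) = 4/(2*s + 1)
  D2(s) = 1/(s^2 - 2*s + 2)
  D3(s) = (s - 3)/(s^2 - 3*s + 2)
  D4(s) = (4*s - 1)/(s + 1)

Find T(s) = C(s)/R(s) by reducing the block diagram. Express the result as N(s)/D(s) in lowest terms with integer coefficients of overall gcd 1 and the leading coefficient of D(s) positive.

Answer: (8*s^6 - 34*s^5 + 53*s^4 - 33*s^3 - s^2 - 14*s + 9)/(2*s^6 - 7*s^5 + 6*s^4 + 5*s^3 - 12*s^2 + 2*s + 4)

Working:
1. multiply D2, D3 (series) = (s - 3)/(s^4 - 5*s^3 + 10*s^2 - 10*s + 4)
2. combine D1, (D2*D3), D4 in parallel - this is the overall T(s), already in the required normalized form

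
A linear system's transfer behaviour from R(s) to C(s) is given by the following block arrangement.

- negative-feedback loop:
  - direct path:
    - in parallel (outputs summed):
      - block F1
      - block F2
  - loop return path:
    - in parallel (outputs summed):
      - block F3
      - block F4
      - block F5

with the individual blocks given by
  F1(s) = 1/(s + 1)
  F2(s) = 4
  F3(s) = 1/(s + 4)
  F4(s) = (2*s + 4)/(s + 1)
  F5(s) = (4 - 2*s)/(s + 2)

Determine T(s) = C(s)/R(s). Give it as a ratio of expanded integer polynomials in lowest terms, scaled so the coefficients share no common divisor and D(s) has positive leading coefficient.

Reducing step by step:

(1) parallel reduction of F1, F2 -> (4*s + 5)/(s + 1)
(2) combine F3, F4, F5 in parallel -> (11*s^2 + 55*s + 50)/(s^3 + 7*s^2 + 14*s + 8)
(3) feedback reduction of (F1+F2), (F3+F4+F5); the result is T(s) itself (integer coefficients, no common factor, positive leading denominator coefficient)

Answer: (4*s^4 + 33*s^3 + 91*s^2 + 102*s + 40)/(s^4 + 52*s^3 + 296*s^2 + 497*s + 258)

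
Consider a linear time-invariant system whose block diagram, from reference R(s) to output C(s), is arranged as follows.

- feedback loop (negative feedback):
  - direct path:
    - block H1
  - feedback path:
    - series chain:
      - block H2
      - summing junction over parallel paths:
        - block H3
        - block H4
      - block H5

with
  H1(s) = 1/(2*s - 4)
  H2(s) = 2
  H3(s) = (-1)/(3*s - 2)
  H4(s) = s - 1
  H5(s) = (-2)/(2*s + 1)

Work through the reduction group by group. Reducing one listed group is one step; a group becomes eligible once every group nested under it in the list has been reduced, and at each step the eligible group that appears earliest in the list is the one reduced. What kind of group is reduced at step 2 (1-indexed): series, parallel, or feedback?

Step 1. add H3, H4 (parallel)
Step 2. series reduction of H2, (H3+H4), H5
Step 3. apply the feedback formula to H1, (H2*(H3+H4)*H5)
Step 2: series.

Therefore the answer is series.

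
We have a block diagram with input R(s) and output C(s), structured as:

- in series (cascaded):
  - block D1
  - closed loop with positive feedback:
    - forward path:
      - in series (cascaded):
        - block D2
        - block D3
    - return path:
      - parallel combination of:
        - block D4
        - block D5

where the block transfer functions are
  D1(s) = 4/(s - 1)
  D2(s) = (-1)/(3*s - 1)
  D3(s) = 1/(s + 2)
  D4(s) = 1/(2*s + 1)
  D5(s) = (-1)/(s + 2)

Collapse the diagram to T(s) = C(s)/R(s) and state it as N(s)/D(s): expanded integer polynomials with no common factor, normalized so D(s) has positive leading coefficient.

First reduce the diagram to T(s).

Step 1. cascade D2, D3 gives (-1)/(3*s^2 + 5*s - 2)
Step 2. add D4, D5 (parallel) gives (1 - s)/(2*s^2 + 5*s + 2)
Step 3. reduce the feedback loop with forward (D2*D3) and return (D4+D5) gives (-2*s^2 - 5*s - 2)/(6*s^4 + 25*s^3 + 27*s^2 - s - 3)
Step 4. reduce the series chain D1, [(D2*D3)/(1-(D2*D3)*(D4+D5))], giving the overall T(s)

Answer: (-8*s^2 - 20*s - 8)/(6*s^5 + 19*s^4 + 2*s^3 - 28*s^2 - 2*s + 3)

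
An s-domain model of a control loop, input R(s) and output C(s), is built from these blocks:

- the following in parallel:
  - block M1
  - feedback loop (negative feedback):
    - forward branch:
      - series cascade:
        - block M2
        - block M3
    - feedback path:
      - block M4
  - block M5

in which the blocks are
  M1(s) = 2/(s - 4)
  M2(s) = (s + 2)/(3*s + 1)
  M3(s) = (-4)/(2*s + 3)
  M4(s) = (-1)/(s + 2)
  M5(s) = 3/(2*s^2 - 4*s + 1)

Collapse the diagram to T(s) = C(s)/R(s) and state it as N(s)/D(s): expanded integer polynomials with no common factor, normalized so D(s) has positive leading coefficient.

Reducing step by step:

[1] combine M2, M3 in series, giving (-4*s - 8)/(6*s^2 + 11*s + 3)
[2] close the feedback loop around (M2*M3), M4, giving (-4*s - 8)/(6*s^2 + 11*s + 7)
[3] combine M1, [(M2*M3)/(1+(M2*M3)*M4)], M5 in parallel, giving the overall T(s)

Answer: (16*s^4 + 46*s^3 - 59*s^2 - 265*s - 38)/(12*s^5 - 50*s^4 - 16*s^3 + 79*s^2 + 75*s - 28)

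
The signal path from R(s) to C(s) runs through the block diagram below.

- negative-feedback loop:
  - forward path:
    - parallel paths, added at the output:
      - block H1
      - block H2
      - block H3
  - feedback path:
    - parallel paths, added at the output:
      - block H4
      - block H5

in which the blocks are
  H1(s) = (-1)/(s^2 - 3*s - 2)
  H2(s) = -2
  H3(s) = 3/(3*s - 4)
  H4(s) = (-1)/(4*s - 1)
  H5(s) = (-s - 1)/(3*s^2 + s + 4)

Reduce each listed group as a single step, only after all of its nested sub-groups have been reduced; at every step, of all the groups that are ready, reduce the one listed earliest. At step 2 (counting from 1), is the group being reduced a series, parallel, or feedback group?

Reducing step by step:

Step 1 - add H1, H2, H3 (parallel)
Step 2 - reduce the parallel group H4, H5
Step 3 - collapse the loop ((H1+H2+H3) forward, (H4+H5) return)
Step 2 collapses a parallel group.

Answer: parallel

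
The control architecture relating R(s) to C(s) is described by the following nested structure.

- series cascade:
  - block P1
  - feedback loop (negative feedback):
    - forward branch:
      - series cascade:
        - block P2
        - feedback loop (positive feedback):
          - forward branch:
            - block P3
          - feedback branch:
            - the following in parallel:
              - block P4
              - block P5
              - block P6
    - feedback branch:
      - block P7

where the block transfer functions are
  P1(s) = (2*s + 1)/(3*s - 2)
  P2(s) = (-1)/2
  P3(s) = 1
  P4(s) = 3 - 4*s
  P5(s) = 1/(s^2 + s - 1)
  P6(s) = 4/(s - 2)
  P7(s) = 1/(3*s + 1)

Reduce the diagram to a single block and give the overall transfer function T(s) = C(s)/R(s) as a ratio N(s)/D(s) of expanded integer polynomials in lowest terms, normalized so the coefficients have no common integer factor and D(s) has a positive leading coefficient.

Reducing step by step:

Step 1 - sum the parallel branches P4, P5, P6, giving (-4*s^4 + 7*s^3 + 13*s^2 - 12*s)/(s^3 - s^2 - 3*s + 2)
Step 2 - reduce the feedback loop with forward P3 and return (P4+P5+P6), giving (s^3 - s^2 - 3*s + 2)/(4*s^4 - 6*s^3 - 14*s^2 + 9*s + 2)
Step 3 - cascade P2, [P3/(1-P3*(P4+P5+P6))], giving (-s^3 + s^2 + 3*s - 2)/(8*s^4 - 12*s^3 - 28*s^2 + 18*s + 4)
Step 4 - reduce the feedback loop with forward (P2*[P3/(1-P3*(P4+P5+P6))]) and return P7, giving (-3*s^4 + 2*s^3 + 10*s^2 - 3*s - 2)/(24*s^5 - 28*s^4 - 97*s^3 + 27*s^2 + 33*s + 2)
Step 5 - reduce the series chain P1, [(P2*[P3/(1-P3*(P4+P5+P6))])/(1+(P2*[P3/(1-P3*(P4+P5+P6))])*P7)]: this yields T(s), and no further normalization is needed

Answer: (-6*s^5 + s^4 + 22*s^3 + 4*s^2 - 7*s - 2)/(72*s^6 - 132*s^5 - 235*s^4 + 275*s^3 + 45*s^2 - 60*s - 4)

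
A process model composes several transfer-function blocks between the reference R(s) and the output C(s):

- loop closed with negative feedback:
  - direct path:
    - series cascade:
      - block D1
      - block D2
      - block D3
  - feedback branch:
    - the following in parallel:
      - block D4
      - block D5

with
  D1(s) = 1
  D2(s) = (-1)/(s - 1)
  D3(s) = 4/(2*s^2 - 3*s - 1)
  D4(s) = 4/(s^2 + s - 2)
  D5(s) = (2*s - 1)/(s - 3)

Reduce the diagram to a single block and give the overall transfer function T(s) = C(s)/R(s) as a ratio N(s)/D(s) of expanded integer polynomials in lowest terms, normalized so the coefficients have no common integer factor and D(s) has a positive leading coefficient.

Answer: (-4*s^3 + 8*s^2 + 20*s - 24)/(2*s^6 - 9*s^5 + 2*s^4 + 26*s^3 - 46*s^2 + 11*s + 46)

Working:
Step 1: cascade D1, D2, D3, giving (-4)/(2*s^3 - 5*s^2 + 2*s + 1)
Step 2: reduce the parallel group D4, D5, giving (2*s^3 + s^2 - s - 10)/(s^3 - 2*s^2 - 5*s + 6)
Step 3: apply the feedback formula to (D1*D2*D3), (D4+D5), which is the overall transfer function T(s) = C(s)/R(s) in lowest terms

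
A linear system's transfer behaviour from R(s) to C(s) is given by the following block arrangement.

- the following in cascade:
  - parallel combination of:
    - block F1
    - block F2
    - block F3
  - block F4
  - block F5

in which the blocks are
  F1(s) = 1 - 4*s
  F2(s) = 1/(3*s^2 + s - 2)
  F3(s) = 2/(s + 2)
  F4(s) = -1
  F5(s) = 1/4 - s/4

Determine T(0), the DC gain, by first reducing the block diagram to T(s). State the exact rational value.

Answer: -3/8

Working:
[1] sum the parallel branches F1, F2, F3 = (-12*s^4 - 25*s^3 + 13*s^2 + 19*s - 6)/(3*s^3 + 7*s^2 - 4)
[2] series reduction of (F1+F2+F3), F4, F5 = (-12*s^5 - 13*s^4 + 38*s^3 + 6*s^2 - 25*s + 6)/(12*s^3 + 28*s^2 - 16)
The step-2 result is T(s). Setting s = 0: T(0) = 6/(-16) = -3/8.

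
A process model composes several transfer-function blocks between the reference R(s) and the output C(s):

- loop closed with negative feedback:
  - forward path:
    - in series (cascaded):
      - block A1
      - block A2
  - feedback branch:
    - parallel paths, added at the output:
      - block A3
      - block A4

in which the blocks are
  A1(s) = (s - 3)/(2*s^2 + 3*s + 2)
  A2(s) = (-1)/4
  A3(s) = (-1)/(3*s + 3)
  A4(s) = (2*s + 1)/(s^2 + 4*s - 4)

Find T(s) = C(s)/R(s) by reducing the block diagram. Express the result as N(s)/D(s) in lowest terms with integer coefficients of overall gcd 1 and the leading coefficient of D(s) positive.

Step 1. combine A1, A2 in series = (3 - s)/(8*s^2 + 12*s + 8)
Step 2. sum the parallel branches A3, A4 = (5*s^2 + 5*s + 7)/(3*s^3 + 15*s^2 - 12)
Step 3. feedback reduction of (A1*A2), (A3+A4) - this is the overall T(s), already in the required normalized form

Final answer: (-3*s^4 - 6*s^3 + 45*s^2 + 12*s - 36)/(24*s^5 + 156*s^4 + 199*s^3 + 34*s^2 - 136*s - 75)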